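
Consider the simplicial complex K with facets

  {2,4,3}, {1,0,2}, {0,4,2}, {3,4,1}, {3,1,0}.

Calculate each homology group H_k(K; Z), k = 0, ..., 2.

Order the vertices as 0 < 1 < 2 < 3 < 4. Listing each simplex with vertices in this order, K has dimension 2 with simplices:

  0-simplices (5): [0], [1], [2], [3], [4]
  1-simplices (10): [0,1], [0,2], [0,3], [0,4], [1,2], [1,3], [1,4], [2,3], [2,4], [3,4]
  2-simplices (5): [0,1,2], [0,1,3], [0,2,4], [1,3,4], [2,3,4]

so the chain groups are C_0 ≅ Z^5, C_1 ≅ Z^10, C_2 ≅ Z^5.

The boundary map ∂_1: C_1 → C_0 is given by ∂[p,q] = [q] − [p].
This gives a 5×10 integer matrix of rank 4; reducing to Smith normal form yields diagonal entries (1,1,1,1).

Boundary ∂_2: C_2 → C_1 acts by ∂[p,q,r] = [q,r] − [p,r] + [p,q]. For instance
  ∂[1,3,4] = [3,4] − [1,4] + [1,3],
  ∂[2,3,4] = [3,4] − [2,4] + [2,3].
The resulting 10×5 matrix has rank 5, and its Smith normal form has invariant factors (1,1,1,1,1).

From H_k ≅ ker(∂_k) / im(∂_{k+1}) we obtain:

  H_0: rank C_0 − rank ∂_1 = 5 − 4 = 1, and the invariant factors of ∂_1 are all 1, so H_0 ≅ Z.
  H_1: rank ker ∂_1 − rank ∂_2 = (10 − 4) − 5 = 1, and the invariant factors of ∂_2 are all 1, so H_1 ≅ Z.
  H_2: rank ker ∂_2 − rank ∂_3 = (5 − 5) − 0 = 0, and there is no ∂_3, so H_2 ≅ 0.

As a check, the Euler characteristic is 5 − 10 + 5 = 0, which agrees with 1 − 1 + 0 = 0.

H_0 = Z,  H_1 = Z,  H_2 = 0.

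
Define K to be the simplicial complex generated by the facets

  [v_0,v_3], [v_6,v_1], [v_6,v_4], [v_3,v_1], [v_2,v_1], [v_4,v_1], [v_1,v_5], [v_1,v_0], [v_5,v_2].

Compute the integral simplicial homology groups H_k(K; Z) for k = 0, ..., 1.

H_0 ≅ Z,  H_1 ≅ Z^3.

K has 7 vertices, 9 edges.
rank ∂_0 = 0, rank ∂_1 = 6 ⇒ b_0 = 7 − 0 − 6 = 1; all invariant factors of ∂_1 are 1 so no torsion. So H_0 ≅ Z.
rank ∂_1 = 6, rank ∂_2 = 0 ⇒ b_1 = 9 − 6 − 0 = 3. So H_1 ≅ Z^3.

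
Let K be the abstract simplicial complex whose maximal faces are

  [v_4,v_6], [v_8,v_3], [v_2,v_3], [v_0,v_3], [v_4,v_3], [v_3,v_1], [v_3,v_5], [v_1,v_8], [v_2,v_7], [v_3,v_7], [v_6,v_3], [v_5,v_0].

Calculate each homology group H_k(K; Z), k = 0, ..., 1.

K has 9 vertices, 12 edges.
rank ∂_0 = 0, rank ∂_1 = 8 ⇒ b_0 = 9 − 0 − 8 = 1; all invariant factors of ∂_1 are 1 so no torsion. So H_0 = Z.
rank ∂_1 = 8, rank ∂_2 = 0 ⇒ b_1 = 12 − 8 − 0 = 4. So H_1 = Z^4.

H_0 = Z,  H_1 = Z^4.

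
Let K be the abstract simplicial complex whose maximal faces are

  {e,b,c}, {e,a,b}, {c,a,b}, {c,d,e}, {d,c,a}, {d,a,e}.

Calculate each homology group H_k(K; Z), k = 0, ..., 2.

H_0 = Z,  H_1 = 0,  H_2 = Z.

K has 5 vertices, 9 edges, 6 triangles.
rank ∂_0 = 0, rank ∂_1 = 4 ⇒ b_0 = 5 − 0 − 4 = 1; all invariant factors of ∂_1 are 1 so no torsion. So H_0 = Z.
rank ∂_1 = 4, rank ∂_2 = 5 ⇒ b_1 = 9 − 4 − 5 = 0; all invariant factors of ∂_2 are 1 so no torsion. So H_1 = 0.
rank ∂_2 = 5, rank ∂_3 = 0 ⇒ b_2 = 6 − 5 − 0 = 1. So H_2 = Z.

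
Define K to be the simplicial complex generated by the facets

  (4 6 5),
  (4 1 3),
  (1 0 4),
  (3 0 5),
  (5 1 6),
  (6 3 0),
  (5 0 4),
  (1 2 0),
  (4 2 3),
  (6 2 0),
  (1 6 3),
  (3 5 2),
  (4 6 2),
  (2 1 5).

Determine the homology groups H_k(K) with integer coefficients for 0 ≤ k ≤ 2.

H_0 = Z,  H_1 = Z^2,  H_2 = Z.

Take the total order 0 < 1 < 2 < 3 < 4 < 5 < 6 on the vertex set. Then K (dimension 2) consists of the simplices:

  0-simplices (7): [0], [1], [2], [3], [4], [5], [6]
  1-simplices (21): [0,1], [0,2], [0,3], [0,4], [0,5], [0,6], [1,2], [1,3], [1,4], [1,5], [1,6], [2,3], [2,4], [2,5], [2,6], [3,4], [3,5], [3,6], [4,5], [4,6], [5,6]
  2-simplices (14): [0,1,2], [0,1,4], [0,2,6], [0,3,5], [0,3,6], [0,4,5], [1,2,5], [1,3,4], [1,3,6], [1,5,6], [2,3,4], [2,3,5], [2,4,6], [4,5,6]

so the chain groups are C_0 ≅ Z^7, C_1 ≅ Z^21, C_2 ≅ Z^14.

The boundary map ∂_1: C_1 → C_0 sends each edge [p,q] (with p < q) to q − p. For instance
  ∂[0,1] = [1] − [0].
This gives a 7×21 integer matrix of rank 6; reducing to Smith normal form yields diagonal entries (1,1,1,1,1,1).

The boundary map ∂_2: C_2 → C_1 sends each 2-simplex [p,q,r] to [q,r] − [p,r] + [p,q]. For instance
  ∂[0,4,5] = [4,5] − [0,5] + [0,4],
  ∂[1,3,4] = [3,4] − [1,4] + [1,3].
The resulting 21×14 matrix has rank 13, and its Smith normal form has invariant factors (1,1,1,1,1,1,1,1,1,1,1,1,1).

Now H_k = ker ∂_k / im ∂_{k+1}, so:

  H_0: rank C_0 − rank ∂_1 = 7 − 6 = 1, and the invariant factors of ∂_1 are all 1, so H_0 = Z.
  H_1: rank ker ∂_1 − rank ∂_2 = (21 − 6) − 13 = 2, and the invariant factors of ∂_2 are all 1, so H_1 = Z^2.
  H_2: rank ker ∂_2 − rank ∂_3 = (14 − 13) − 0 = 1, and there is no ∂_3, so H_2 = Z.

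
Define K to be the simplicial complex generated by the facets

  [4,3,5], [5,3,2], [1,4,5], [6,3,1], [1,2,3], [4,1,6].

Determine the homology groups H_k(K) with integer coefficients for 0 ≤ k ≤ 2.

H_0 = Z,  H_1 = Z,  H_2 = 0.

Take the total order 1 < 2 < 3 < 4 < 5 < 6 on the vertex set. Then K (dimension 2) consists of the simplices:

  0-simplices (6): [1], [2], [3], [4], [5], [6]
  1-simplices (12): [1,2], [1,3], [1,4], [1,5], [1,6], [2,3], [2,5], [3,4], [3,5], [3,6], [4,5], [4,6]
  2-simplices (6): [1,2,3], [1,3,6], [1,4,5], [1,4,6], [2,3,5], [3,4,5]

Hence C_0 ≅ Z^6, C_1 ≅ Z^12, C_2 ≅ Z^6.

Boundary ∂_1: C_1 → C_0 maps an edge to its endpoints' difference, ∂[p,q] = q − p.
This gives a 6×12 integer matrix of rank 5; reducing to Smith normal form yields diagonal entries (1,1,1,1,1).

∂_2: C_2 → C_1 maps a triangle to the signed sum of its edges. For instance
  ∂[1,2,3] = [2,3] − [1,3] + [1,2],
  ∂[1,4,5] = [4,5] − [1,5] + [1,4].
This gives a 12×6 integer matrix of rank 6; reducing to Smith normal form yields diagonal entries (1,1,1,1,1,1).

From H_k ≅ ker(∂_k) / im(∂_{k+1}) we obtain:

  H_0: rank C_0 − rank ∂_1 = 6 − 5 = 1, and the invariant factors of ∂_1 are all 1, so H_0 ≅ Z.
  H_1: rank ker ∂_1 − rank ∂_2 = (12 − 5) − 6 = 1, and the invariant factors of ∂_2 are all 1, so H_1 ≅ Z.
  H_2: rank ker ∂_2 − rank ∂_3 = (6 − 6) − 0 = 0, and there is no ∂_3, so H_2 ≅ 0.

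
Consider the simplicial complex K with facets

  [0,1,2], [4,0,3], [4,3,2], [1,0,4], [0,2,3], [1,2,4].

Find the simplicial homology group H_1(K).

H_1 ≅ 0.

Order the vertices as 0 < 1 < 2 < 3 < 4. Listing each simplex with vertices in this order, K has dimension 2 with simplices:

  0-simplices (5): [0], [1], [2], [3], [4]
  1-simplices (9): [0,1], [0,2], [0,3], [0,4], [1,2], [1,4], [2,3], [2,4], [3,4]
  2-simplices (6): [0,1,2], [0,1,4], [0,2,3], [0,3,4], [1,2,4], [2,3,4]

giving chain groups C_0 ≅ Z^5, C_1 ≅ Z^9, C_2 ≅ Z^6.

The boundary map ∂_1: C_1 → C_0 is given by ∂[p,q] = [q] − [p].
As a 5×9 matrix over Z this has rank 4, with invariant factors (1,1,1,1).

Boundary ∂_2: C_2 → C_1 maps a triangle to the signed sum of its edges. For instance
  ∂[2,3,4] = [3,4] − [2,4] + [2,3],
  ∂[0,1,4] = [1,4] − [0,4] + [0,1].
The 9×6 boundary matrix has rank 5 and Smith normal form diag(1,1,1,1,1).

Reading off H_k = ker ∂_k / im ∂_{k+1}:

  H_1: rank ker ∂_1 − rank ∂_2 = (9 − 4) − 5 = 0, and the invariant factors of ∂_2 are all 1, so H_1 = 0.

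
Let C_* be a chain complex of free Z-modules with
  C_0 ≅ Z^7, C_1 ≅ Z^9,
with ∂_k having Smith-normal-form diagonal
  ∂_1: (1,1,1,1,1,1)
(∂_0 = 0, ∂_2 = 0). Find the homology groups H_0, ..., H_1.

H_0: b_0 = 7 − 0 − 6 = 1; torsion from ∂_1 factors > 1: none. So H_0 = Z.
H_1: b_1 = 9 − 6 − 0 = 3; torsion from ∂_2 factors > 1: none. So H_1 = Z^3.

H_0 = Z,  H_1 = Z^3.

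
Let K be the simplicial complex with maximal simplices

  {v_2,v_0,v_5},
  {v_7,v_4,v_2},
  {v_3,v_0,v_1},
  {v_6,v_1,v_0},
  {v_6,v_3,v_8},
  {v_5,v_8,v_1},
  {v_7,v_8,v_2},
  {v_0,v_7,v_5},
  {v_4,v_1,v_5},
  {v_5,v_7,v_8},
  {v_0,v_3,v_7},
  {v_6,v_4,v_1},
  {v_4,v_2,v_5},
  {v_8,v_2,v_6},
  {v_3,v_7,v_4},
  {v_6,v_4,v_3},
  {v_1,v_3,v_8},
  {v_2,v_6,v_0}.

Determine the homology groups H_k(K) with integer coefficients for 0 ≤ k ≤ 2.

H_0 = Z,  H_1 = Z ⊕ Z/2,  H_2 = 0.

Order the vertices as v_0 < v_1 < v_2 < v_3 < v_4 < v_5 < v_6 < v_7 < v_8. Listing each simplex with vertices in this order, K has dimension 2 with simplices:

  0-simplices (9): [v_0], [v_1], [v_2], [v_3], [v_4], [v_5], [v_6], [v_7], [v_8]
  1-simplices (27): (27 of them)
  2-simplices (18): (18 of them)

giving chain groups C_0 ≅ Z^9, C_1 ≅ Z^27, C_2 ≅ Z^18.

Boundary ∂_1: C_1 → C_0 is given by ∂[p,q] = [q] − [p]. For instance
  ∂[v_3,v_4] = [v_4] − [v_3].
The resulting 9×27 matrix has rank 8, and its Smith normal form has invariant factors (1,1,1,1,1,1,1,1).

∂_2: C_2 → C_1 maps a triangle to the signed sum of its edges. For instance
  ∂[v_0,v_5,v_7] = [v_5,v_7] − [v_0,v_7] + [v_0,v_5],
  ∂[v_0,v_2,v_6] = [v_2,v_6] − [v_0,v_6] + [v_0,v_2].
The resulting 27×18 matrix has rank 18, and its Smith normal form has invariant factors (1,1,1,1,1,1,1,1,1,1,1,1,1,1,1,1,1,2).

Reading off H_k = ker ∂_k / im ∂_{k+1}:

  H_0: rank C_0 − rank ∂_1 = 9 − 8 = 1, and the invariant factors of ∂_1 are all 1, so H_0 ≅ Z.
  H_1: rank ker ∂_1 − rank ∂_2 = (27 − 8) − 18 = 1, and ∂_2 has invariant factor 2 > 1, so H_1 ≅ Z ⊕ Z/2.
  H_2: rank ker ∂_2 − rank ∂_3 = (18 − 18) − 0 = 0, and there is no ∂_3, so H_2 ≅ 0.

(K is a triangulation of the Klein bottle.)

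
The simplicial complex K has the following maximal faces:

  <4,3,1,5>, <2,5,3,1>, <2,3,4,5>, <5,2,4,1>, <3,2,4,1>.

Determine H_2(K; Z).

H_2 ≅ 0.

Take the total order 1 < 2 < 3 < 4 < 5 on the vertex set. Then K (dimension 3) consists of the simplices:

  0-simplices (5): [1], [2], [3], [4], [5]
  1-simplices (10): [1,2], [1,3], [1,4], [1,5], [2,3], [2,4], [2,5], [3,4], [3,5], [4,5]
  2-simplices (10): [1,2,3], [1,2,4], [1,2,5], [1,3,4], [1,3,5], [1,4,5], [2,3,4], [2,3,5], [2,4,5], [3,4,5]
  3-simplices (5): [1,2,3,4], [1,2,3,5], [1,2,4,5], [1,3,4,5], [2,3,4,5]

Hence C_0 ≅ Z^5, C_1 ≅ Z^10, C_2 ≅ Z^10, C_3 ≅ Z^5.

Boundary ∂_1: C_1 → C_0 is given by ∂[p,q] = [q] − [p].
The resulting 5×10 matrix has rank 4, and its Smith normal form has invariant factors (1,1,1,1).

The boundary map ∂_2: C_2 → C_1 acts by ∂[p,q,r] = [q,r] − [p,r] + [p,q]. For instance
  ∂[1,2,3] = [2,3] − [1,3] + [1,2],
  ∂[3,4,5] = [4,5] − [3,5] + [3,4].
As a 10×10 matrix over Z this has rank 6, with invariant factors (1,1,1,1,1,1).

∂_3: C_3 → C_2 sends each 3-simplex σ to the alternating sum Σ_i (−1)^i (σ with its i-th vertex removed). For instance
  ∂[1,2,4,5] = [2,4,5] − [1,4,5] + [1,2,5] − [1,2,4],
  ∂[1,2,3,4] = [2,3,4] − [1,3,4] + [1,2,4] − [1,2,3].
The 10×5 boundary matrix has rank 4 and Smith normal form diag(1,1,1,1).

Reading off H_k = ker ∂_k / im ∂_{k+1}:

  H_2: rank ker ∂_2 − rank ∂_3 = (10 − 6) − 4 = 0, and the invariant factors of ∂_3 are all 1, so H_2 ≅ 0.

(K is a triangulation of the 3-sphere S^3.)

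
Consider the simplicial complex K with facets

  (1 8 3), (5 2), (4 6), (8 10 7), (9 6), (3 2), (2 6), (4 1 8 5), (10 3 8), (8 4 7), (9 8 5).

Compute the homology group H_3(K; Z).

H_3 = 0.

K has 10 vertices, 20 edges, 9 triangles, 1 3-simplex.
rank ∂_3 = 1, rank ∂_4 = 0 ⇒ b_3 = 1 − 1 − 0 = 0. So H_3 ≅ 0.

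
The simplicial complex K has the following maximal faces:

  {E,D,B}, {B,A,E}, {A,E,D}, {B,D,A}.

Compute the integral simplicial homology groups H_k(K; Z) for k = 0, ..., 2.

H_0 = Z,  H_1 = 0,  H_2 = Z.

Fix the vertex order A < B < D < E and write every simplex with vertices in increasing order. Then dim K = 2 and the simplices of K are:

  0-simplices (4): A, B, D, E
  1-simplices (6): AB, AD, AE, BD, BE, DE
  2-simplices (4): ABD, ABE, ADE, BDE

Hence C_0 ≅ Z^4, C_1 ≅ Z^6, C_2 ≅ Z^4.

Boundary ∂_1: C_1 → C_0 is given by ∂[p,q] = [q] − [p].
The 4×6 boundary matrix has rank 3 and Smith normal form diag(1,1,1).

Boundary ∂_2: C_2 → C_1 maps a triangle to the signed sum of its edges. For instance
  ∂ABE = BE − AE + AB,
  ∂ABD = BD − AD + AB.
The 6×4 boundary matrix has rank 3 and Smith normal form diag(1,1,1).

Computing H_k = (kernel of ∂_k) / (image of ∂_{k+1}):

  H_0: rank C_0 − rank ∂_1 = 4 − 3 = 1, and the invariant factors of ∂_1 are all 1, so H_0 = Z.
  H_1: rank ker ∂_1 − rank ∂_2 = (6 − 3) − 3 = 0, and the invariant factors of ∂_2 are all 1, so H_1 = 0.
  H_2: rank ker ∂_2 − rank ∂_3 = (4 − 3) − 0 = 1, and there is no ∂_3, so H_2 = Z.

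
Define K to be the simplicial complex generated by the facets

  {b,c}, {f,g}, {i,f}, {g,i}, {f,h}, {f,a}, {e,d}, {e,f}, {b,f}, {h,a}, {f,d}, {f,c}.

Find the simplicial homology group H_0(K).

Order the vertices as a < b < c < d < e < f < g < h < i. Listing each simplex with vertices in this order, K has dimension 1 with simplices:

  0-simplices (9): a, b, c, d, e, f, g, h, i
  1-simplices (12): af, ah, bc, bf, cf, de, df, ef, fg, fh, fi, gi

Hence C_0 ≅ Z^9, C_1 ≅ Z^12.

Boundary ∂_1: C_1 → C_0 maps an edge to its endpoints' difference, ∂[p,q] = q − p. For instance
  ∂gi = i − g.
The resulting 9×12 matrix has rank 8, and its Smith normal form has invariant factors (1,1,1,1,1,1,1,1).

From H_k ≅ ker(∂_k) / im(∂_{k+1}) we obtain:

  H_0: rank C_0 − rank ∂_1 = 9 − 8 = 1, and the invariant factors of ∂_1 are all 1, so H_0 ≅ Z.

(K is a triangulation of a wedge of 4 circles.)

H_0 ≅ Z.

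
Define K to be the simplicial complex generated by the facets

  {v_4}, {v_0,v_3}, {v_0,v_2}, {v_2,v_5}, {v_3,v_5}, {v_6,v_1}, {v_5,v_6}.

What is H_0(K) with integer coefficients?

H_0 ≅ Z^2.

Take the total order v_0 < v_1 < v_2 < v_3 < v_4 < v_5 < v_6 on the vertex set. Then K (dimension 1) consists of the simplices:

  0-simplices (7): [v_0], [v_1], [v_2], [v_3], [v_4], [v_5], [v_6]
  1-simplices (6): [v_0,v_2], [v_0,v_3], [v_1,v_6], [v_2,v_5], [v_3,v_5], [v_5,v_6]

Hence C_0 ≅ Z^7, C_1 ≅ Z^6.

∂_1: C_1 → C_0 sends each edge [p,q] (with p < q) to q − p. For instance
  ∂[v_2,v_5] = [v_5] − [v_2].
The resulting 7×6 matrix has rank 5, and its Smith normal form has invariant factors (1,1,1,1,1).

Computing H_k = (kernel of ∂_k) / (image of ∂_{k+1}):

  H_0: rank C_0 − rank ∂_1 = 7 − 5 = 2, and the invariant factors of ∂_1 are all 1, so H_0 = Z^2.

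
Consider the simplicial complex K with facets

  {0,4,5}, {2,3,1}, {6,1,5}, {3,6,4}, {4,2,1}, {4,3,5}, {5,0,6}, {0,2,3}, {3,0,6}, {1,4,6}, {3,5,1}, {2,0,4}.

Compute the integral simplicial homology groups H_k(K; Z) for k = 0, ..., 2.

K has 7 vertices, 18 edges, 12 triangles.
rank ∂_0 = 0, rank ∂_1 = 6 ⇒ b_0 = 7 − 0 − 6 = 1; all invariant factors of ∂_1 are 1 so no torsion. So H_0 = Z.
rank ∂_1 = 6, rank ∂_2 = 12 ⇒ b_1 = 18 − 6 − 12 = 0; ∂_2 has invariant factor(s) [2] giving torsion. So H_1 = Z/2.
rank ∂_2 = 12, rank ∂_3 = 0 ⇒ b_2 = 12 − 12 − 0 = 0. So H_2 = 0.

H_0 = Z,  H_1 = Z/2,  H_2 = 0.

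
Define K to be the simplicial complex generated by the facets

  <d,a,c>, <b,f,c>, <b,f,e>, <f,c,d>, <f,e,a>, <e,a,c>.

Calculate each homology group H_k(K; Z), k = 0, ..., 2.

Take the total order a < b < c < d < e < f on the vertex set. Then K (dimension 2) consists of the simplices:

  0-simplices (6): a, b, c, d, e, f
  1-simplices (12): ac, ad, ae, af, bc, be, bf, cd, ce, cf, df, ef
  2-simplices (6): acd, ace, aef, bcf, bef, cdf

giving chain groups C_0 ≅ Z^6, C_1 ≅ Z^12, C_2 ≅ Z^6.

∂_1: C_1 → C_0 maps an edge to its endpoints' difference, ∂[p,q] = q − p. For instance
  ∂ad = d − a.
The resulting 6×12 matrix has rank 5, and its Smith normal form has invariant factors (1,1,1,1,1).

∂_2: C_2 → C_1 sends each 2-simplex [p,q,r] to [q,r] − [p,r] + [p,q]. For instance
  ∂cdf = df − cf + cd,
  ∂bef = ef − bf + be.
The 12×6 boundary matrix has rank 6 and Smith normal form diag(1,1,1,1,1,1).

Now H_k = ker ∂_k / im ∂_{k+1}, so:

  H_0: rank C_0 − rank ∂_1 = 6 − 5 = 1, and the invariant factors of ∂_1 are all 1, so H_0 = Z.
  H_1: rank ker ∂_1 − rank ∂_2 = (12 − 5) − 6 = 1, and the invariant factors of ∂_2 are all 1, so H_1 = Z.
  H_2: rank ker ∂_2 − rank ∂_3 = (6 − 6) − 0 = 0, and there is no ∂_3, so H_2 = 0.

(K is a triangulation of the cylinder S^1 x I.)

H_0 = Z,  H_1 = Z,  H_2 = 0.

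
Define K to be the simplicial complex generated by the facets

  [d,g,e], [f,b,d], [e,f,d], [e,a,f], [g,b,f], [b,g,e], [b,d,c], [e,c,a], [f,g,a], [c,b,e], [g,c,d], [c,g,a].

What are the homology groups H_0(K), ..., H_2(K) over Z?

H_0 = Z,  H_1 = Z/2,  H_2 = 0.

Fix the vertex order a < b < c < d < e < f < g and write every simplex with vertices in increasing order. Then dim K = 2 and the simplices of K are:

  0-simplices (7): a, b, c, d, e, f, g
  1-simplices (18): ac, ae, af, ag, bc, bd, be, bf, bg, cd, ce, cg, de, df, dg, ef, eg, fg
  2-simplices (12): ace, acg, aef, afg, bcd, bce, bdf, beg, bfg, cdg, def, deg

giving chain groups C_0 ≅ Z^7, C_1 ≅ Z^18, C_2 ≅ Z^12.

Boundary ∂_1: C_1 → C_0 sends each edge [p,q] (with p < q) to q − p.
As a 7×18 matrix over Z this has rank 6, with invariant factors (1,1,1,1,1,1).

Boundary ∂_2: C_2 → C_1 acts by ∂[p,q,r] = [q,r] − [p,r] + [p,q]. For instance
  ∂aef = ef − af + ae,
  ∂bcd = cd − bd + bc.
The 18×12 boundary matrix has rank 12 and Smith normal form diag(1,1,1,1,1,1,1,1,1,1,1,2).

Reading off H_k = ker ∂_k / im ∂_{k+1}:

  H_0: rank C_0 − rank ∂_1 = 7 − 6 = 1, and the invariant factors of ∂_1 are all 1, so H_0 ≅ Z.
  H_1: rank ker ∂_1 − rank ∂_2 = (18 − 6) − 12 = 0, and ∂_2 has invariant factor 2 > 1, so H_1 ≅ Z/2.
  H_2: rank ker ∂_2 − rank ∂_3 = (12 − 12) − 0 = 0, and there is no ∂_3, so H_2 ≅ 0.

(K is a triangulation of the real projective plane RP^2.)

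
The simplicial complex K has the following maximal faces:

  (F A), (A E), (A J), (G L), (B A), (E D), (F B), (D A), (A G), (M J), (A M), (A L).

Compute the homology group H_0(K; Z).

H_0 = Z.

Fix the vertex order A < B < D < E < F < G < J < L < M and write every simplex with vertices in increasing order. Then dim K = 1 and the simplices of K are:

  0-simplices (9): A, B, D, E, F, G, J, L, M
  1-simplices (12): AB, AD, AE, AF, AG, AJ, AL, AM, BF, DE, GL, JM

giving chain groups C_0 ≅ Z^9, C_1 ≅ Z^12.

Boundary ∂_1: C_1 → C_0 is given by ∂[p,q] = [q] − [p]. For instance
  ∂DE = E − D.
The resulting 9×12 matrix has rank 8, and its Smith normal form has invariant factors (1,1,1,1,1,1,1,1).

From H_k ≅ ker(∂_k) / im(∂_{k+1}) we obtain:

  H_0: rank C_0 − rank ∂_1 = 9 − 8 = 1, and the invariant factors of ∂_1 are all 1, so H_0 = Z.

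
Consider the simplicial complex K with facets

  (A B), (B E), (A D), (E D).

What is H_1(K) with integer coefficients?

Fix the vertex order A < B < D < E and write every simplex with vertices in increasing order. Then dim K = 1 and the simplices of K are:

  0-simplices (4): A, B, D, E
  1-simplices (4): AB, AD, BE, DE

Hence C_0 ≅ Z^4, C_1 ≅ Z^4.

The boundary map ∂_1: C_1 → C_0 is given by ∂[p,q] = [q] − [p]. For instance
  ∂AB = B − A.
The resulting 4×4 matrix has rank 3, and its Smith normal form has invariant factors (1,1,1).

From H_k ≅ ker(∂_k) / im(∂_{k+1}) we obtain:

  H_1: rank ker ∂_1 − rank ∂_2 = (4 − 3) − 0 = 1, and there is no ∂_2, so H_1 = Z.

H_1 = Z.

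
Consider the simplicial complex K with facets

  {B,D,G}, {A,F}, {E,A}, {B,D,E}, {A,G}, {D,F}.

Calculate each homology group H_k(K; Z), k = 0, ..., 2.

H_0 = Z,  H_1 = Z^2,  H_2 = 0.

Fix the vertex order A < B < D < E < F < G and write every simplex with vertices in increasing order. Then dim K = 2 and the simplices of K are:

  0-simplices (6): A, B, D, E, F, G
  1-simplices (9): AE, AF, AG, BD, BE, BG, DE, DF, DG
  2-simplices (2): BDE, BDG

giving chain groups C_0 ≅ Z^6, C_1 ≅ Z^9, C_2 ≅ Z^2.

The boundary map ∂_1: C_1 → C_0 sends each edge [p,q] (with p < q) to q − p.
As a 6×9 matrix over Z this has rank 5, with invariant factors (1,1,1,1,1).

The boundary map ∂_2: C_2 → C_1 maps a triangle to the signed sum of its edges. For instance
  ∂BDE = DE − BE + BD,
  ∂BDG = DG − BG + BD.
This gives a 9×2 integer matrix of rank 2; reducing to Smith normal form yields diagonal entries (1,1).

Reading off H_k = ker ∂_k / im ∂_{k+1}:

  H_0: rank C_0 − rank ∂_1 = 6 − 5 = 1, and the invariant factors of ∂_1 are all 1, so H_0 = Z.
  H_1: rank ker ∂_1 − rank ∂_2 = (9 − 5) − 2 = 2, and the invariant factors of ∂_2 are all 1, so H_1 = Z^2.
  H_2: rank ker ∂_2 − rank ∂_3 = (2 − 2) − 0 = 0, and there is no ∂_3, so H_2 = 0.

As a check, the Euler characteristic is 6 − 9 + 2 = -1, which agrees with 1 − 2 + 0 = -1.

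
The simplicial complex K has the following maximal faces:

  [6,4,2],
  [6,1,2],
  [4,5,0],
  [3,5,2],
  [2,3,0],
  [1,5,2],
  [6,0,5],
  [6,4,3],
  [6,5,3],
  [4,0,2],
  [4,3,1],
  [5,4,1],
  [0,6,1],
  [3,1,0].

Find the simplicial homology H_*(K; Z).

H_0 = Z,  H_1 = Z^2,  H_2 = Z.

Take the total order 0 < 1 < 2 < 3 < 4 < 5 < 6 on the vertex set. Then K (dimension 2) consists of the simplices:

  0-simplices (7): [0], [1], [2], [3], [4], [5], [6]
  1-simplices (21): [0,1], [0,2], [0,3], [0,4], [0,5], [0,6], [1,2], [1,3], [1,4], [1,5], [1,6], [2,3], [2,4], [2,5], [2,6], [3,4], [3,5], [3,6], [4,5], [4,6], [5,6]
  2-simplices (14): [0,1,3], [0,1,6], [0,2,3], [0,2,4], [0,4,5], [0,5,6], [1,2,5], [1,2,6], [1,3,4], [1,4,5], [2,3,5], [2,4,6], [3,4,6], [3,5,6]

so the chain groups are C_0 ≅ Z^7, C_1 ≅ Z^21, C_2 ≅ Z^14.

The boundary map ∂_1: C_1 → C_0 sends each edge [p,q] (with p < q) to q − p.
This gives a 7×21 integer matrix of rank 6; reducing to Smith normal form yields diagonal entries (1,1,1,1,1,1).

Boundary ∂_2: C_2 → C_1 acts by ∂[p,q,r] = [q,r] − [p,r] + [p,q]. For instance
  ∂[1,2,6] = [2,6] − [1,6] + [1,2],
  ∂[0,1,6] = [1,6] − [0,6] + [0,1].
The 21×14 boundary matrix has rank 13 and Smith normal form diag(1,1,1,1,1,1,1,1,1,1,1,1,1).

Computing H_k = (kernel of ∂_k) / (image of ∂_{k+1}):

  H_0: rank C_0 − rank ∂_1 = 7 − 6 = 1, and the invariant factors of ∂_1 are all 1, so H_0 ≅ Z.
  H_1: rank ker ∂_1 − rank ∂_2 = (21 − 6) − 13 = 2, and the invariant factors of ∂_2 are all 1, so H_1 ≅ Z^2.
  H_2: rank ker ∂_2 − rank ∂_3 = (14 − 13) − 0 = 1, and there is no ∂_3, so H_2 ≅ Z.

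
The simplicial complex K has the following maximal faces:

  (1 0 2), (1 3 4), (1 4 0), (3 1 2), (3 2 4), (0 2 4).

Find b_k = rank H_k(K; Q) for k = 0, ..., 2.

Fix the vertex order 0 < 1 < 2 < 3 < 4 and write every simplex with vertices in increasing order. Then dim K = 2 and the simplices of K are:

  0-simplices (5): [0], [1], [2], [3], [4]
  1-simplices (9): [0,1], [0,2], [0,4], [1,2], [1,3], [1,4], [2,3], [2,4], [3,4]
  2-simplices (6): [0,1,2], [0,1,4], [0,2,4], [1,2,3], [1,3,4], [2,3,4]

giving chain groups C_0 ≅ Z^5, C_1 ≅ Z^9, C_2 ≅ Z^6.

The boundary map ∂_1: C_1 → C_0 sends each edge [p,q] (with p < q) to q − p.
The resulting 5×9 matrix has rank 4, and its Smith normal form has invariant factors (1,1,1,1).

∂_2: C_2 → C_1 acts by ∂[p,q,r] = [q,r] − [p,r] + [p,q]. For instance
  ∂[1,3,4] = [3,4] − [1,4] + [1,3],
  ∂[0,1,2] = [1,2] − [0,2] + [0,1].
As a 9×6 matrix over Z this has rank 5, with invariant factors (1,1,1,1,1).

Computing H_k = (kernel of ∂_k) / (image of ∂_{k+1}):

  H_0: rank C_0 − rank ∂_1 = 5 − 4 = 1, and the invariant factors of ∂_1 are all 1, so H_0 ≅ Z.
  H_1: rank ker ∂_1 − rank ∂_2 = (9 − 4) − 5 = 0, and the invariant factors of ∂_2 are all 1, so H_1 ≅ 0.
  H_2: rank ker ∂_2 − rank ∂_3 = (6 − 5) − 0 = 1, and there is no ∂_3, so H_2 ≅ Z.

Hence the Betti numbers are b_0 = 1, b_1 = 0, b_2 = 1.

b_0 = 1, b_1 = 0, b_2 = 1.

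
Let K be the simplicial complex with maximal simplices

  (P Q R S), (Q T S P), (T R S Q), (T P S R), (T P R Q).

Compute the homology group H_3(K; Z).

Take the total order P < Q < R < S < T on the vertex set. Then K (dimension 3) consists of the simplices:

  0-simplices (5): P, Q, R, S, T
  1-simplices (10): PQ, PR, PS, PT, QR, QS, QT, RS, RT, ST
  2-simplices (10): PQR, PQS, PQT, PRS, PRT, PST, QRS, QRT, QST, RST
  3-simplices (5): PQRS, PQRT, PQST, PRST, QRST

Hence C_0 ≅ Z^5, C_1 ≅ Z^10, C_2 ≅ Z^10, C_3 ≅ Z^5.

The boundary map ∂_1: C_1 → C_0 is given by ∂[p,q] = [q] − [p].
The resulting 5×10 matrix has rank 4, and its Smith normal form has invariant factors (1,1,1,1).

∂_2: C_2 → C_1 acts by ∂[p,q,r] = [q,r] − [p,r] + [p,q]. For instance
  ∂PST = ST − PT + PS,
  ∂QST = ST − QT + QS.
As a 10×10 matrix over Z this has rank 6, with invariant factors (1,1,1,1,1,1).

Boundary ∂_3: C_3 → C_2 sends each 3-simplex σ to the alternating sum Σ_i (−1)^i (σ with its i-th vertex removed). For instance
  ∂QRST = RST − QST + QRT − QRS,
  ∂PQRS = QRS − PRS + PQS − PQR.
As a 10×5 matrix over Z this has rank 4, with invariant factors (1,1,1,1).

Computing H_k = (kernel of ∂_k) / (image of ∂_{k+1}):

  H_3: rank ker ∂_3 − rank ∂_4 = (5 − 4) − 0 = 1, and there is no ∂_4, so H_3 ≅ Z.

H_3 ≅ Z.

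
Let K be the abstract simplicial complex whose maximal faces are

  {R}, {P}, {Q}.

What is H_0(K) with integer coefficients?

Order the vertices as P < Q < R. Listing each simplex with vertices in this order, K has dimension 0 with simplices:

  0-simplices (3): P, Q, R

Hence C_0 ≅ Z^3.

Computing H_k = (kernel of ∂_k) / (image of ∂_{k+1}):

  H_0: rank C_0 − rank ∂_1 = 3 − 0 = 3, and there is no ∂_1, so H_0 ≅ Z^3.

H_0 = Z^3.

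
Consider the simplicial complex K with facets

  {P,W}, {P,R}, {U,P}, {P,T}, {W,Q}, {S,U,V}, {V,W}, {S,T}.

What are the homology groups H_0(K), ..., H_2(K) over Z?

H_0 ≅ Z,  H_1 ≅ Z^2,  H_2 = 0.

K has 8 vertices, 10 edges, 1 triangle.
rank ∂_0 = 0, rank ∂_1 = 7 ⇒ b_0 = 8 − 0 − 7 = 1; all invariant factors of ∂_1 are 1 so no torsion. So H_0 ≅ Z.
rank ∂_1 = 7, rank ∂_2 = 1 ⇒ b_1 = 10 − 7 − 1 = 2; all invariant factors of ∂_2 are 1 so no torsion. So H_1 ≅ Z^2.
rank ∂_2 = 1, rank ∂_3 = 0 ⇒ b_2 = 1 − 1 − 0 = 0. So H_2 ≅ 0.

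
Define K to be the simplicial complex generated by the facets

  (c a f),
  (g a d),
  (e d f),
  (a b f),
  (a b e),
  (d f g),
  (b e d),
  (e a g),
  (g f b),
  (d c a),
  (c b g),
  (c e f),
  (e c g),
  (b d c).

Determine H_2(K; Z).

Take the total order a < b < c < d < e < f < g on the vertex set. Then K (dimension 2) consists of the simplices:

  0-simplices (7): a, b, c, d, e, f, g
  1-simplices (21): ab, ac, ad, ae, af, ag, bc, bd, be, bf, bg, cd, ce, cf, cg, de, df, dg, ef, eg, fg
  2-simplices (14): abe, abf, acd, acf, adg, aeg, bcd, bcg, bde, bfg, cef, ceg, def, dfg

so the chain groups are C_0 ≅ Z^7, C_1 ≅ Z^21, C_2 ≅ Z^14.

The boundary map ∂_1: C_1 → C_0 maps an edge to its endpoints' difference, ∂[p,q] = q − p.
This gives a 7×21 integer matrix of rank 6; reducing to Smith normal form yields diagonal entries (1,1,1,1,1,1).

∂_2: C_2 → C_1 sends each 2-simplex [p,q,r] to [q,r] − [p,r] + [p,q]. For instance
  ∂bfg = fg − bg + bf,
  ∂bde = de − be + bd.
As a 21×14 matrix over Z this has rank 13, with invariant factors (1,1,1,1,1,1,1,1,1,1,1,1,1).

Now H_k = ker ∂_k / im ∂_{k+1}, so:

  H_2: rank ker ∂_2 − rank ∂_3 = (14 − 13) − 0 = 1, and there is no ∂_3, so H_2 = Z.

H_2 = Z.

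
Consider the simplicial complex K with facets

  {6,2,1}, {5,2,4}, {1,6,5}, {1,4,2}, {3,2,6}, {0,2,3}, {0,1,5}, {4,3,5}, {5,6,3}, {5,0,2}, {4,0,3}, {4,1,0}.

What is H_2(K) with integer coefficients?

K has 7 vertices, 18 edges, 12 triangles.
rank ∂_2 = 12, rank ∂_3 = 0 ⇒ b_2 = 12 − 12 − 0 = 0. So H_2 = 0.

H_2 = 0.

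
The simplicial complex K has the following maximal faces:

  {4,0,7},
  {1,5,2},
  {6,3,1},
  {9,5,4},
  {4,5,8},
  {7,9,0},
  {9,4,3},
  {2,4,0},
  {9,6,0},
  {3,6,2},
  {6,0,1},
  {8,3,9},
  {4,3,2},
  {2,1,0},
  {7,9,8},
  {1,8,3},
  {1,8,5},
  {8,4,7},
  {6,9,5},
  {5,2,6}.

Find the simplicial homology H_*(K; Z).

H_0 ≅ Z,  H_1 ≅ Z ⊕ Z/2Z,  H_2 = 0.

Fix the vertex order 0 < 1 < 2 < 3 < 4 < 5 < 6 < 7 < 8 < 9 and write every simplex with vertices in increasing order. Then dim K = 2 and the simplices of K are:

  0-simplices (10): [0], [1], [2], [3], [4], [5], [6], [7], [8], [9]
  1-simplices (30): (30 of them)
  2-simplices (20): (20 of them)

Hence C_0 ≅ Z^10, C_1 ≅ Z^30, C_2 ≅ Z^20.

∂_1: C_1 → C_0 sends each edge [p,q] (with p < q) to q − p.
As a 10×30 matrix over Z this has rank 9, with invariant factors (1,1,1,1,1,1,1,1,1).

The boundary map ∂_2: C_2 → C_1 acts by ∂[p,q,r] = [q,r] − [p,r] + [p,q]. For instance
  ∂[4,5,9] = [5,9] − [4,9] + [4,5],
  ∂[1,3,8] = [3,8] − [1,8] + [1,3].
The 30×20 boundary matrix has rank 20 and Smith normal form diag(1,1,1,1,1,1,1,1,1,1,1,1,1,1,1,1,1,1,1,2).

From H_k ≅ ker(∂_k) / im(∂_{k+1}) we obtain:

  H_0: rank C_0 − rank ∂_1 = 10 − 9 = 1, and the invariant factors of ∂_1 are all 1, so H_0 = Z.
  H_1: rank ker ∂_1 − rank ∂_2 = (30 − 9) − 20 = 1, and ∂_2 has invariant factor 2 > 1, so H_1 = Z ⊕ Z/2Z.
  H_2: rank ker ∂_2 − rank ∂_3 = (20 − 20) − 0 = 0, and there is no ∂_3, so H_2 = 0.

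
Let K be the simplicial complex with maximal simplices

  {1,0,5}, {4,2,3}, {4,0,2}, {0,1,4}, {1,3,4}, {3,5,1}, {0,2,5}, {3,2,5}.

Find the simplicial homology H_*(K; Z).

K has 6 vertices, 12 edges, 8 triangles.
rank ∂_0 = 0, rank ∂_1 = 5 ⇒ b_0 = 6 − 0 − 5 = 1; all invariant factors of ∂_1 are 1 so no torsion. So H_0 ≅ Z.
rank ∂_1 = 5, rank ∂_2 = 7 ⇒ b_1 = 12 − 5 − 7 = 0; all invariant factors of ∂_2 are 1 so no torsion. So H_1 ≅ 0.
rank ∂_2 = 7, rank ∂_3 = 0 ⇒ b_2 = 8 − 7 − 0 = 1. So H_2 ≅ Z.

H_0 ≅ Z,  H_1 = 0,  H_2 ≅ Z.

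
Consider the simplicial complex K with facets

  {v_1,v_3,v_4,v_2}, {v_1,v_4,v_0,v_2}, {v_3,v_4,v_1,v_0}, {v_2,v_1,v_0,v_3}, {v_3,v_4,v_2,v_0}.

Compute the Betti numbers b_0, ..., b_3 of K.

b_0 = 1, b_1 = 0, b_2 = 0, b_3 = 1.

We work with the vertex ordering v_0 < v_1 < v_2 < v_3 < v_4. The simplices of K, each written with vertices in increasing order, are:

  0-simplices (5): [v_0], [v_1], [v_2], [v_3], [v_4]
  1-simplices (10): [v_0,v_1], [v_0,v_2], [v_0,v_3], [v_0,v_4], [v_1,v_2], [v_1,v_3], [v_1,v_4], [v_2,v_3], [v_2,v_4], [v_3,v_4]
  2-simplices (10): [v_0,v_1,v_2], [v_0,v_1,v_3], [v_0,v_1,v_4], [v_0,v_2,v_3], [v_0,v_2,v_4], [v_0,v_3,v_4], [v_1,v_2,v_3], [v_1,v_2,v_4], [v_1,v_3,v_4], [v_2,v_3,v_4]
  3-simplices (5): [v_0,v_1,v_2,v_3], [v_0,v_1,v_2,v_4], [v_0,v_1,v_3,v_4], [v_0,v_2,v_3,v_4], [v_1,v_2,v_3,v_4]

giving chain groups C_0 ≅ Z^5, C_1 ≅ Z^10, C_2 ≅ Z^10, C_3 ≅ Z^5.

∂_1: C_1 → C_0 sends each edge [p,q] (with p < q) to q − p. For instance
  ∂[v_0,v_3] = [v_3] − [v_0].
As a 5×10 matrix over Z this has rank 4, with invariant factors (1,1,1,1).

Boundary ∂_2: C_2 → C_1 acts by ∂[p,q,r] = [q,r] − [p,r] + [p,q]. For instance
  ∂[v_1,v_2,v_3] = [v_2,v_3] − [v_1,v_3] + [v_1,v_2],
  ∂[v_0,v_2,v_4] = [v_2,v_4] − [v_0,v_4] + [v_0,v_2].
This gives a 10×10 integer matrix of rank 6; reducing to Smith normal form yields diagonal entries (1,1,1,1,1,1).

Boundary ∂_3: C_3 → C_2 sends each 3-simplex σ to the alternating sum Σ_i (−1)^i (σ with its i-th vertex removed). For instance
  ∂[v_0,v_1,v_2,v_4] = [v_1,v_2,v_4] − [v_0,v_2,v_4] + [v_0,v_1,v_4] − [v_0,v_1,v_2],
  ∂[v_0,v_1,v_2,v_3] = [v_1,v_2,v_3] − [v_0,v_2,v_3] + [v_0,v_1,v_3] − [v_0,v_1,v_2].
This gives a 10×5 integer matrix of rank 4; reducing to Smith normal form yields diagonal entries (1,1,1,1).

Computing H_k = (kernel of ∂_k) / (image of ∂_{k+1}):

  H_0: rank C_0 − rank ∂_1 = 5 − 4 = 1, and the invariant factors of ∂_1 are all 1, so H_0 = Z.
  H_1: rank ker ∂_1 − rank ∂_2 = (10 − 4) − 6 = 0, and the invariant factors of ∂_2 are all 1, so H_1 = 0.
  H_2: rank ker ∂_2 − rank ∂_3 = (10 − 6) − 4 = 0, and the invariant factors of ∂_3 are all 1, so H_2 = 0.
  H_3: rank ker ∂_3 − rank ∂_4 = (5 − 4) − 0 = 1, and there is no ∂_4, so H_3 = Z.

(K is a triangulation of the 3-sphere S^3.)

Hence the Betti numbers are b_0 = 1, b_1 = 0, b_2 = 0, b_3 = 1.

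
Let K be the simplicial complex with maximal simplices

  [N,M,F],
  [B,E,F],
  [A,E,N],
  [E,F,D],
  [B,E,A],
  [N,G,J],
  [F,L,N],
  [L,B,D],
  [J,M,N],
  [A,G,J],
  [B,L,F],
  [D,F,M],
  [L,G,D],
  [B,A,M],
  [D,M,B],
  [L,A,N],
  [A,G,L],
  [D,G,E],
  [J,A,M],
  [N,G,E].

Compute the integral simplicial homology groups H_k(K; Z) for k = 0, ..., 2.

H_0 ≅ Z,  H_1 ≅ Z × Z/2,  H_2 = 0.

K has 10 vertices, 30 edges, 20 triangles.
rank ∂_0 = 0, rank ∂_1 = 9 ⇒ b_0 = 10 − 0 − 9 = 1; all invariant factors of ∂_1 are 1 so no torsion. So H_0 = Z.
rank ∂_1 = 9, rank ∂_2 = 20 ⇒ b_1 = 30 − 9 − 20 = 1; ∂_2 has invariant factor(s) [2] giving torsion. So H_1 = Z × Z/2.
rank ∂_2 = 20, rank ∂_3 = 0 ⇒ b_2 = 20 − 20 − 0 = 0. So H_2 = 0.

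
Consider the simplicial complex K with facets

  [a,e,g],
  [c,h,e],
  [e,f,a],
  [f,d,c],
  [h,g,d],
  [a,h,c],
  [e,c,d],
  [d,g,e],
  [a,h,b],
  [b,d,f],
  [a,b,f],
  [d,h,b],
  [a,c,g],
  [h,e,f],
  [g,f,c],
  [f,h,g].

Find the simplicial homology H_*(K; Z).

We work with the vertex ordering a < b < c < d < e < f < g < h. The simplices of K, each written with vertices in increasing order, are:

  0-simplices (8): a, b, c, d, e, f, g, h
  1-simplices (24): ab, ac, ae, af, ag, ah, bd, bf, bh, cd, ce, cf, cg, ch, de, df, dg, dh, ef, eg, eh, fg, fh, gh
  2-simplices (16): abf, abh, acg, ach, aef, aeg, bdf, bdh, cde, cdf, ceh, cfg, deg, dgh, efh, fgh

giving chain groups C_0 ≅ Z^8, C_1 ≅ Z^24, C_2 ≅ Z^16.

Boundary ∂_1: C_1 → C_0 maps an edge to its endpoints' difference, ∂[p,q] = q − p.
The resulting 8×24 matrix has rank 7, and its Smith normal form has invariant factors (1,1,1,1,1,1,1).

Boundary ∂_2: C_2 → C_1 acts by ∂[p,q,r] = [q,r] − [p,r] + [p,q]. For instance
  ∂dgh = gh − dh + dg,
  ∂aeg = eg − ag + ae.
The 24×16 boundary matrix has rank 15 and Smith normal form diag(1,1,1,1,1,1,1,1,1,1,1,1,1,1,1).

Reading off H_k = ker ∂_k / im ∂_{k+1}:

  H_0: rank C_0 − rank ∂_1 = 8 − 7 = 1, and the invariant factors of ∂_1 are all 1, so H_0 = Z.
  H_1: rank ker ∂_1 − rank ∂_2 = (24 − 7) − 15 = 2, and the invariant factors of ∂_2 are all 1, so H_1 = Z^2.
  H_2: rank ker ∂_2 − rank ∂_3 = (16 − 15) − 0 = 1, and there is no ∂_3, so H_2 = Z.

As a check, the Euler characteristic is 8 − 24 + 16 = 0, which agrees with 1 − 2 + 1 = 0.

H_0 = Z,  H_1 = Z^2,  H_2 = Z.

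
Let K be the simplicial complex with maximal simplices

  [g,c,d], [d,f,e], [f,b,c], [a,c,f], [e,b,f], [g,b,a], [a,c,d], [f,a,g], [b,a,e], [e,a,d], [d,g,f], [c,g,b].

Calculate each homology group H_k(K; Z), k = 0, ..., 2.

Fix the vertex order a < b < c < d < e < f < g and write every simplex with vertices in increasing order. Then dim K = 2 and the simplices of K are:

  0-simplices (7): a, b, c, d, e, f, g
  1-simplices (18): ab, ac, ad, ae, af, ag, bc, be, bf, bg, cd, cf, cg, de, df, dg, ef, fg
  2-simplices (12): abe, abg, acd, acf, ade, afg, bcf, bcg, bef, cdg, def, dfg

so the chain groups are C_0 ≅ Z^7, C_1 ≅ Z^18, C_2 ≅ Z^12.

Boundary ∂_1: C_1 → C_0 is given by ∂[p,q] = [q] − [p].
The 7×18 boundary matrix has rank 6 and Smith normal form diag(1,1,1,1,1,1).

∂_2: C_2 → C_1 sends each 2-simplex [p,q,r] to [q,r] − [p,r] + [p,q]. For instance
  ∂bef = ef − bf + be,
  ∂ade = de − ae + ad.
This gives a 18×12 integer matrix of rank 12; reducing to Smith normal form yields diagonal entries (1,1,1,1,1,1,1,1,1,1,1,2).

From H_k ≅ ker(∂_k) / im(∂_{k+1}) we obtain:

  H_0: rank C_0 − rank ∂_1 = 7 − 6 = 1, and the invariant factors of ∂_1 are all 1, so H_0 = Z.
  H_1: rank ker ∂_1 − rank ∂_2 = (18 − 6) − 12 = 0, and ∂_2 has invariant factor 2 > 1, so H_1 = Z/2.
  H_2: rank ker ∂_2 − rank ∂_3 = (12 − 12) − 0 = 0, and there is no ∂_3, so H_2 = 0.

H_0 = Z,  H_1 = Z/2,  H_2 = 0.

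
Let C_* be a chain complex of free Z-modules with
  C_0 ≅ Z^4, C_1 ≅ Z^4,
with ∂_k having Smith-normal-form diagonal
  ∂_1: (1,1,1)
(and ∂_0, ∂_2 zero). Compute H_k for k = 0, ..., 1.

H_0: b_0 = 4 − 0 − 3 = 1; torsion from ∂_1 factors > 1: none. So H_0 = Z.
H_1: b_1 = 4 − 3 − 0 = 1; torsion from ∂_2 factors > 1: none. So H_1 = Z.

H_0 = Z,  H_1 = Z.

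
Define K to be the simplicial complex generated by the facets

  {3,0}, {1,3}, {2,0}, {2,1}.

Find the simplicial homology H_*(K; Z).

H_0 ≅ Z,  H_1 ≅ Z.

Take the total order 0 < 1 < 2 < 3 on the vertex set. Then K (dimension 1) consists of the simplices:

  0-simplices (4): [0], [1], [2], [3]
  1-simplices (4): [0,2], [0,3], [1,2], [1,3]

giving chain groups C_0 ≅ Z^4, C_1 ≅ Z^4.

The boundary map ∂_1: C_1 → C_0 maps an edge to its endpoints' difference, ∂[p,q] = q − p.
This gives a 4×4 integer matrix of rank 3; reducing to Smith normal form yields diagonal entries (1,1,1).

Computing H_k = (kernel of ∂_k) / (image of ∂_{k+1}):

  H_0: rank C_0 − rank ∂_1 = 4 − 3 = 1, and the invariant factors of ∂_1 are all 1, so H_0 ≅ Z.
  H_1: rank ker ∂_1 − rank ∂_2 = (4 − 3) − 0 = 1, and there is no ∂_2, so H_1 ≅ Z.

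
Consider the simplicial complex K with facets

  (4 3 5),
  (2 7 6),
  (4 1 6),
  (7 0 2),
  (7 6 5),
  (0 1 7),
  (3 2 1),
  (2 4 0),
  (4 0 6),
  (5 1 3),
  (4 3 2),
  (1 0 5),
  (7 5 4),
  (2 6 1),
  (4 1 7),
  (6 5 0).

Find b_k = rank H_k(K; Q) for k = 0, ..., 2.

b_0 = 1, b_1 = 2, b_2 = 1.

Order the vertices as 0 < 1 < 2 < 3 < 4 < 5 < 6 < 7. Listing each simplex with vertices in this order, K has dimension 2 with simplices:

  0-simplices (8): [0], [1], [2], [3], [4], [5], [6], [7]
  1-simplices (24): (24 of them)
  2-simplices (16): [0,1,5], [0,1,7], [0,2,4], [0,2,7], [0,4,6], [0,5,6], [1,2,3], [1,2,6], [1,3,5], [1,4,6], [1,4,7], [2,3,4], [2,6,7], [3,4,5], [4,5,7], [5,6,7]

so the chain groups are C_0 ≅ Z^8, C_1 ≅ Z^24, C_2 ≅ Z^16.

∂_1: C_1 → C_0 maps an edge to its endpoints' difference, ∂[p,q] = q − p. For instance
  ∂[5,7] = [7] − [5].
As a 8×24 matrix over Z this has rank 7, with invariant factors (1,1,1,1,1,1,1).

∂_2: C_2 → C_1 maps a triangle to the signed sum of its edges. For instance
  ∂[0,1,7] = [1,7] − [0,7] + [0,1],
  ∂[2,3,4] = [3,4] − [2,4] + [2,3].
The 24×16 boundary matrix has rank 15 and Smith normal form diag(1,1,1,1,1,1,1,1,1,1,1,1,1,1,1).

Reading off H_k = ker ∂_k / im ∂_{k+1}:

  H_0: rank C_0 − rank ∂_1 = 8 − 7 = 1, and the invariant factors of ∂_1 are all 1, so H_0 = Z.
  H_1: rank ker ∂_1 − rank ∂_2 = (24 − 7) − 15 = 2, and the invariant factors of ∂_2 are all 1, so H_1 = Z^2.
  H_2: rank ker ∂_2 − rank ∂_3 = (16 − 15) − 0 = 1, and there is no ∂_3, so H_2 = Z.

As a check, the Euler characteristic is 8 − 24 + 16 = 0, which agrees with 1 − 2 + 1 = 0.
(K is a triangulation of the torus T^2.)

Hence the Betti numbers are b_0 = 1, b_1 = 2, b_2 = 1.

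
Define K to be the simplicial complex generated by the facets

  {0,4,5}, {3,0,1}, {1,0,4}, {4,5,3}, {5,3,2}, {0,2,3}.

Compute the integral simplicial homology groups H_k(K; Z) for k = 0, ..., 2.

K has 6 vertices, 12 edges, 6 triangles.
rank ∂_0 = 0, rank ∂_1 = 5 ⇒ b_0 = 6 − 0 − 5 = 1; all invariant factors of ∂_1 are 1 so no torsion. So H_0 = Z.
rank ∂_1 = 5, rank ∂_2 = 6 ⇒ b_1 = 12 − 5 − 6 = 1; all invariant factors of ∂_2 are 1 so no torsion. So H_1 = Z.
rank ∂_2 = 6, rank ∂_3 = 0 ⇒ b_2 = 6 − 6 − 0 = 0. So H_2 = 0.

H_0 = Z,  H_1 = Z,  H_2 = 0.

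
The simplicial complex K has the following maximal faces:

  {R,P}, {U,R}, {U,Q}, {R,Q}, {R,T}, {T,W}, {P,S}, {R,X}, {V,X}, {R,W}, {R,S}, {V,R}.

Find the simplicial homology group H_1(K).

H_1 = Z^4.

We work with the vertex ordering P < Q < R < S < T < U < V < W < X. The simplices of K, each written with vertices in increasing order, are:

  0-simplices (9): P, Q, R, S, T, U, V, W, X
  1-simplices (12): PR, PS, QR, QU, RS, RT, RU, RV, RW, RX, TW, VX

so the chain groups are C_0 ≅ Z^9, C_1 ≅ Z^12.

∂_1: C_1 → C_0 maps an edge to its endpoints' difference, ∂[p,q] = q − p.
The 9×12 boundary matrix has rank 8 and Smith normal form diag(1,1,1,1,1,1,1,1).

Now H_k = ker ∂_k / im ∂_{k+1}, so:

  H_1: rank ker ∂_1 − rank ∂_2 = (12 − 8) − 0 = 4, and there is no ∂_2, so H_1 ≅ Z^4.

(K is a triangulation of a wedge of 4 circles.)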